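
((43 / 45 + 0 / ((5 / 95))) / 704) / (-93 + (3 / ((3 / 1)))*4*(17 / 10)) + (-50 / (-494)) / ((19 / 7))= 477691001 / 12815719488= 0.04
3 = 3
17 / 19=0.89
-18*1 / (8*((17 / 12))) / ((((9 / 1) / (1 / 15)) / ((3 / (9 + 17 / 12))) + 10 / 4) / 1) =-108 / 32045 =-0.00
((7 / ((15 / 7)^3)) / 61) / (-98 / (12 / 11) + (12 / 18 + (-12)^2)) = 686 / 3225375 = 0.00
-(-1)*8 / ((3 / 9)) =24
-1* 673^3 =-304821217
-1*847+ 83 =-764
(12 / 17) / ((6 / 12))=24 / 17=1.41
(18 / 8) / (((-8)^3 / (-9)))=81 / 2048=0.04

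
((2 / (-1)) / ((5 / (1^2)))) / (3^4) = -2 / 405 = -0.00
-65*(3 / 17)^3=-1755 / 4913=-0.36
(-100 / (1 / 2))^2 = 40000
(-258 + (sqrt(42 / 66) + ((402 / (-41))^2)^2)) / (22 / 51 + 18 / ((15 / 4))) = 255 * sqrt(77) / 14674 + 3236817825945 / 1884782587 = 1717.50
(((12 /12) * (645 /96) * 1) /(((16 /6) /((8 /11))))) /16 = 645 /5632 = 0.11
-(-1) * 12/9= 4/3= 1.33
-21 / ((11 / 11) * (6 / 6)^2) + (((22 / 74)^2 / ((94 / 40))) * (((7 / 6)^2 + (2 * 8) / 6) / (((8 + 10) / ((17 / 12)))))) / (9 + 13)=-5253341689 / 250165584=-21.00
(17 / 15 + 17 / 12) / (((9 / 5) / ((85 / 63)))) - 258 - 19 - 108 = -289615 / 756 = -383.09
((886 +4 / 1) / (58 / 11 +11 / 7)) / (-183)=-0.71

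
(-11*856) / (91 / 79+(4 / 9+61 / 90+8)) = -66947760 / 73049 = -916.48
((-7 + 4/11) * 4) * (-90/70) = 34.13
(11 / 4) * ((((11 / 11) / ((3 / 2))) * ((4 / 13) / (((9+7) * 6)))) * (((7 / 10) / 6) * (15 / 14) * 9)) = 11 / 1664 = 0.01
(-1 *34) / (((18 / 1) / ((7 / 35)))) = -0.38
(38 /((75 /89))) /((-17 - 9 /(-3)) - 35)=-3382 /3675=-0.92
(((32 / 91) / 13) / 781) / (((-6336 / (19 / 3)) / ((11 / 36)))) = -19 / 1796106312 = -0.00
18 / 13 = 1.38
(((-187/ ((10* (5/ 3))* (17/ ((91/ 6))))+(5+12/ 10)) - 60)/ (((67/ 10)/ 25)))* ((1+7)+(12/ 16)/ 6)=-2073825/ 1072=-1934.54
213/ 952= 0.22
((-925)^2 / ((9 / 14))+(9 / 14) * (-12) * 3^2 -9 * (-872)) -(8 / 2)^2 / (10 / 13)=421699948 / 315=1338729.99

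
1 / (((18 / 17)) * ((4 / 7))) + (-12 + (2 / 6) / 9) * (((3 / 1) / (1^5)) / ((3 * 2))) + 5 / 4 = -665 / 216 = -3.08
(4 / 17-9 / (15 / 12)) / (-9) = 0.77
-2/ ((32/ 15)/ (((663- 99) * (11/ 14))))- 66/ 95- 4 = -2235151/ 5320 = -420.14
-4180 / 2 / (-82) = 1045 / 41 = 25.49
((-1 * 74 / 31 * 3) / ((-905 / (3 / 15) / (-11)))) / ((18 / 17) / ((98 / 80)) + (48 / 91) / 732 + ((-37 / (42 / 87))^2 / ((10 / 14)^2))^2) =-0.00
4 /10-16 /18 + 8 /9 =2 /5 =0.40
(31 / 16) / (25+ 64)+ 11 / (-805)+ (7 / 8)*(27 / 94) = 6988791 / 26938520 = 0.26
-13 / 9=-1.44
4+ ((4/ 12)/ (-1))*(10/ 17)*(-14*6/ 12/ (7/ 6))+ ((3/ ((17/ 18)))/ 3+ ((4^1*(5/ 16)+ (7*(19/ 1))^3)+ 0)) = 159979825/ 68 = 2352644.49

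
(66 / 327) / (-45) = -22 / 4905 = -0.00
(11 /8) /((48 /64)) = 11 /6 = 1.83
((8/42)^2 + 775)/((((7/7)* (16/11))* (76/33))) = 2176669/9408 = 231.36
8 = 8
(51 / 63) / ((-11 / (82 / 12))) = -0.50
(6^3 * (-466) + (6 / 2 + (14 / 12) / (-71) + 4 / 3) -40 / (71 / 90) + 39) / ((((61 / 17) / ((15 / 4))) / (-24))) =10935063765 / 4331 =2524835.78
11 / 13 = 0.85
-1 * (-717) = 717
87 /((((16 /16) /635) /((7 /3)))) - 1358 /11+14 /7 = 1416619 /11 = 128783.55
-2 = -2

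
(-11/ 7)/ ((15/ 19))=-209/ 105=-1.99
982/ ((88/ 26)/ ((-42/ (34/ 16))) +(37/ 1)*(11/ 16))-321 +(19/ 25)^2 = -19420875832/ 68976875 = -281.56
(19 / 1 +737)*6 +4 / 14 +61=32181 / 7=4597.29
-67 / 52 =-1.29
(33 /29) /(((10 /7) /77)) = 61.33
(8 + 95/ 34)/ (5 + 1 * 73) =0.14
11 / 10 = 1.10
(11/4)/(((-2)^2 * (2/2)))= 11/16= 0.69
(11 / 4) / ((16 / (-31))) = -5.33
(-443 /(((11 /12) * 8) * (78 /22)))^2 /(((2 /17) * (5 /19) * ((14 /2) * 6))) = 63388427 /283920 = 223.26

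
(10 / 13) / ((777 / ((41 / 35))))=82 / 70707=0.00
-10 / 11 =-0.91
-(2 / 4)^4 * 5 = -5 / 16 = -0.31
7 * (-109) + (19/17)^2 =-220146/289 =-761.75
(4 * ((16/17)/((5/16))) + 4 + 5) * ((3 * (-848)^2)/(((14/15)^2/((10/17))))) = 434186006400/14161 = 30660688.26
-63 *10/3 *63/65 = -2646/13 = -203.54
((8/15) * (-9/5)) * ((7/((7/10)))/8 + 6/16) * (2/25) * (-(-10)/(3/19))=-7.90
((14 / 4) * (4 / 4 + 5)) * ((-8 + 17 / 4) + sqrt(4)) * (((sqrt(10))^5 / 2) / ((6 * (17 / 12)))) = -3675 * sqrt(10) / 17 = -683.61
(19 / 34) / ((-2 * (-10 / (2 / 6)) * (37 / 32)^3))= 77824 / 12916515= 0.01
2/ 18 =1/ 9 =0.11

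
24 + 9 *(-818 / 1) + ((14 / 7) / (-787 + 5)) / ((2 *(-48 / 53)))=-7338.00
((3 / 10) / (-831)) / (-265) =1 / 734050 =0.00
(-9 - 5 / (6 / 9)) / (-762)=11 / 508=0.02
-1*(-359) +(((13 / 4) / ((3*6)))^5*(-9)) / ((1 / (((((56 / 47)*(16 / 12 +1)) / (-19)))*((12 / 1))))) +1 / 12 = 2154370377421 / 5999588352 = 359.09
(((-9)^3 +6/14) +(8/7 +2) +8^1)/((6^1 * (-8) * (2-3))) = -14.95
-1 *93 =-93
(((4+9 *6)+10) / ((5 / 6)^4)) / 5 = 88128 / 3125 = 28.20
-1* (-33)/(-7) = -33/7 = -4.71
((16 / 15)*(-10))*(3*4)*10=-1280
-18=-18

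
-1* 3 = -3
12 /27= 4 /9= 0.44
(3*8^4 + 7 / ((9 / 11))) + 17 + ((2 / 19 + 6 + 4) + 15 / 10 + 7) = 12332.16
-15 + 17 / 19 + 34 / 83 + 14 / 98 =-149609 / 11039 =-13.55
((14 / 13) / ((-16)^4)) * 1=7 / 425984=0.00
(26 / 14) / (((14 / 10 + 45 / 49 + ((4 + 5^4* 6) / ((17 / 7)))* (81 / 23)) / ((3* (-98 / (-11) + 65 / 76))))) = 0.01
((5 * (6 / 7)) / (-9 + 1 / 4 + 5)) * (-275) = 2200 / 7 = 314.29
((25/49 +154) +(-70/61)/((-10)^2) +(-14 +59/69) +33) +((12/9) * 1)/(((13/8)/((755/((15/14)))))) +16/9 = 60672936217/80433990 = 754.32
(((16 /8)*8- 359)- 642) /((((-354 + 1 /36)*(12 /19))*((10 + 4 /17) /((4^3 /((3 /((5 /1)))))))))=45.92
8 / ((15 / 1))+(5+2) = 113 / 15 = 7.53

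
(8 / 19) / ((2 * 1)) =4 / 19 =0.21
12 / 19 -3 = -45 / 19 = -2.37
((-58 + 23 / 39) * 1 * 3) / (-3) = 2239 / 39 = 57.41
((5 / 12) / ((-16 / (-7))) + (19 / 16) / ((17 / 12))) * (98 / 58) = 1.72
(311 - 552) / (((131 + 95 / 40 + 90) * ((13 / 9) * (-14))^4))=-1581201 / 245086910614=-0.00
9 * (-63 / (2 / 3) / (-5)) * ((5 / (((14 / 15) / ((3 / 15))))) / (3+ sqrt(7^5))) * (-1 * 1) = 2187 / 67192 - 35721 * sqrt(7) / 67192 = -1.37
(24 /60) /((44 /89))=89 /110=0.81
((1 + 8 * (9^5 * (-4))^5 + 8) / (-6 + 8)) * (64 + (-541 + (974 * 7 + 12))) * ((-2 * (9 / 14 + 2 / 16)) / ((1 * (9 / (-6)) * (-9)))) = 178507916519808658407121670845669 / 84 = 2125094244283436409608591000000.00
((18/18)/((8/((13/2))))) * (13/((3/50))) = 4225/24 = 176.04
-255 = -255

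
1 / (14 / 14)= 1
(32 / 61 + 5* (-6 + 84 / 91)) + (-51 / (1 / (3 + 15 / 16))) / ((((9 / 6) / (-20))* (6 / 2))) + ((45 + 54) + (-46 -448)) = 749607 / 1586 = 472.64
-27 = -27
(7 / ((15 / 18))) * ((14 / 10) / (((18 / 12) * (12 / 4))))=196 / 75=2.61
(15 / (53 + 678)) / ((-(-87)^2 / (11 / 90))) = -11 / 33197634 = -0.00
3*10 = 30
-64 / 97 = -0.66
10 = 10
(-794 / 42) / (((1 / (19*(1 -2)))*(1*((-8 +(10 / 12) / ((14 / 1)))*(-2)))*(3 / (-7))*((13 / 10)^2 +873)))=-10560200 / 175025469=-0.06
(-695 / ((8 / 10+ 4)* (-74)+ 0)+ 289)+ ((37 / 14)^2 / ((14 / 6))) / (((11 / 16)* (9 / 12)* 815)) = 1589008742809 / 5461191120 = 290.96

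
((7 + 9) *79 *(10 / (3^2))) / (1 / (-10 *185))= -23384000 / 9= -2598222.22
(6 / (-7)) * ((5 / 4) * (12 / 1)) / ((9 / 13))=-130 / 7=-18.57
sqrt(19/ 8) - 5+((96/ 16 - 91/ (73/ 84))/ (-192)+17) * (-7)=-298071/ 2336+sqrt(38)/ 4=-126.06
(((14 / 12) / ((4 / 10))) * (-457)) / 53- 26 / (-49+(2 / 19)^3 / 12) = -15787033373 / 641260356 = -24.62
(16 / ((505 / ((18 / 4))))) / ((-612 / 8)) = -16 / 8585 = -0.00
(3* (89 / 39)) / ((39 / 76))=6764 / 507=13.34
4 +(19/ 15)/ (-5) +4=581/ 75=7.75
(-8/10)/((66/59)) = -118/165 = -0.72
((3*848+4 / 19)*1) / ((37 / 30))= 1450200 / 703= 2062.87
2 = 2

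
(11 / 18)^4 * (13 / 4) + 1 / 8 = 242821 / 419904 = 0.58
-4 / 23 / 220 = -1 / 1265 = -0.00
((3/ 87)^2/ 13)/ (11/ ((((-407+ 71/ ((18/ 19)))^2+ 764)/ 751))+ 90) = 35972065/ 35424695672262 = 0.00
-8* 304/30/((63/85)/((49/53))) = -144704/1431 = -101.12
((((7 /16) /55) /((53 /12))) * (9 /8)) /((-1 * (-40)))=0.00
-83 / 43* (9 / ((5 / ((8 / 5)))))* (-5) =5976 / 215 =27.80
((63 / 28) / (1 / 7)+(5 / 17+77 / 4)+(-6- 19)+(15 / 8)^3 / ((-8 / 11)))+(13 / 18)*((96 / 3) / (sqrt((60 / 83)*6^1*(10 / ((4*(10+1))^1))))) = 85675 / 69632+104*sqrt(913) / 135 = 24.51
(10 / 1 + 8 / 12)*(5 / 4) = 40 / 3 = 13.33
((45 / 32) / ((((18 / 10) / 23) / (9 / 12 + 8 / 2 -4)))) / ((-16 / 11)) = -18975 / 2048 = -9.27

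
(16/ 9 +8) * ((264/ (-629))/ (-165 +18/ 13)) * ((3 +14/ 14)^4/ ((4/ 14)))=90202112/ 4013649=22.47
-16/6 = -8/3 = -2.67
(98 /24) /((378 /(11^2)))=847 /648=1.31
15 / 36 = 5 / 12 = 0.42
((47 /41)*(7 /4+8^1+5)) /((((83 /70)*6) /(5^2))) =2426375 /40836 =59.42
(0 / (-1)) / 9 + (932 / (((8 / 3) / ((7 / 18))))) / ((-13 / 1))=-1631 / 156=-10.46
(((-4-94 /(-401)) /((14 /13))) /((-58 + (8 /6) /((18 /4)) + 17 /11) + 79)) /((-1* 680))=583011 /2589805568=0.00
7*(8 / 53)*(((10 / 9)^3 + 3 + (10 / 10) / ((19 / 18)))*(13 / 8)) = 6704425 / 734103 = 9.13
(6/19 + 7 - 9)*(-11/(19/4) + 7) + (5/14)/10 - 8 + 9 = -69275/10108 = -6.85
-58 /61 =-0.95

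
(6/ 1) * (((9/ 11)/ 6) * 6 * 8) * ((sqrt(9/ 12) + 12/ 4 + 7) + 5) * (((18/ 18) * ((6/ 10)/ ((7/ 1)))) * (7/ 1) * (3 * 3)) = 5832 * sqrt(3)/ 55 + 34992/ 11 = 3364.75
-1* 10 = -10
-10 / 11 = -0.91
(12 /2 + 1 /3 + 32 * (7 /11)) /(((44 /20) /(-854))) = -3761870 /363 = -10363.28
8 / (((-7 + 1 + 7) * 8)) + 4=5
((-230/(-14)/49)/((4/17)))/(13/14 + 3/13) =25415/20678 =1.23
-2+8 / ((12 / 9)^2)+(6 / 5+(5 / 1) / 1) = 87 / 10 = 8.70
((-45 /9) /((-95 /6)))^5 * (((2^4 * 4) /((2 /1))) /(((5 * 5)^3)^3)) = 248832 /9445568084716796875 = 0.00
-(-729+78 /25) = 18147 /25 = 725.88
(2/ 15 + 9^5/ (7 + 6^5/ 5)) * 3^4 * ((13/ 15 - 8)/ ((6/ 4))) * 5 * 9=-239992038/ 365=-657512.43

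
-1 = -1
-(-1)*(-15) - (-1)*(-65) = -80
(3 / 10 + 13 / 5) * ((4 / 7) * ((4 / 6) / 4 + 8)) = 203 / 15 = 13.53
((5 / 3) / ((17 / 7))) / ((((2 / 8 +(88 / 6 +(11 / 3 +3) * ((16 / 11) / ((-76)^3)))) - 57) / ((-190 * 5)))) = 2006943400 / 129546001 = 15.49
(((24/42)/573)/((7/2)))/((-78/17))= -68/1095003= -0.00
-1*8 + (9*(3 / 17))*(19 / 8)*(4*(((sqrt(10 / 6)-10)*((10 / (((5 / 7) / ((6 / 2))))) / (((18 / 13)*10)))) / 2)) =-16105 / 68 + 5187*sqrt(15) / 680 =-207.30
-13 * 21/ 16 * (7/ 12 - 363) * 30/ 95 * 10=19527.58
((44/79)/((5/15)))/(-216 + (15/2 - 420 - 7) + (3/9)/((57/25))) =-45144/17165989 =-0.00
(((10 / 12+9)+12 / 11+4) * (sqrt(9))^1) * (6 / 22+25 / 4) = 282695 / 968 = 292.04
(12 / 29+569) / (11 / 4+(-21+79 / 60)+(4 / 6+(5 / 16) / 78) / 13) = -1339534560 / 39713963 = -33.73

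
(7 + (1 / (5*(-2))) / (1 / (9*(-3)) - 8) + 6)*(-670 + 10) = -1863642 / 217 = -8588.21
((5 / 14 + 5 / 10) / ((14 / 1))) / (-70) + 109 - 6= 353287 / 3430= 103.00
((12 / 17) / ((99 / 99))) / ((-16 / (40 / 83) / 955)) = -28650 / 1411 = -20.30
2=2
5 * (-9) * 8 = -360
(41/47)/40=41/1880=0.02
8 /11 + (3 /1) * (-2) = -58 /11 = -5.27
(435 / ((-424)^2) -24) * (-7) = 30199323 / 179776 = 167.98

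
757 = 757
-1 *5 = -5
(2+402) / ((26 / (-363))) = -73326 / 13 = -5640.46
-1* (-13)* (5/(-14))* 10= -325/7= -46.43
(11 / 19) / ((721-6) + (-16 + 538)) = 11 / 23503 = 0.00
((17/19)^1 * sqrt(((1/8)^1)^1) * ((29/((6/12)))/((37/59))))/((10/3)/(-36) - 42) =-0.70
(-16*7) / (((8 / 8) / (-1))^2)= -112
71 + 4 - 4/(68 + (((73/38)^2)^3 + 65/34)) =461133736773163/6151179739297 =74.97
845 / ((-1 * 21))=-845 / 21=-40.24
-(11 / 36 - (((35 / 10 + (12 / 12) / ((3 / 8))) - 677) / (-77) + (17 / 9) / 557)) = 1855001 / 220572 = 8.41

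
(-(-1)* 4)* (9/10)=18/5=3.60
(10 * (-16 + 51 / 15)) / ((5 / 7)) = -882 / 5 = -176.40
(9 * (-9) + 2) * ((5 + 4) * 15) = -10665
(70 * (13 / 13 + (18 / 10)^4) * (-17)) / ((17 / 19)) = -1911476 / 125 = -15291.81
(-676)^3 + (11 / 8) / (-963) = -2379887138315 / 7704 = -308915776.00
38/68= 19/34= 0.56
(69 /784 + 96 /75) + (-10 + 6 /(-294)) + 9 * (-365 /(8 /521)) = -4193307837 /19600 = -213944.28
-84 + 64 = -20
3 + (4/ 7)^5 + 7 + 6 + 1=286743/ 16807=17.06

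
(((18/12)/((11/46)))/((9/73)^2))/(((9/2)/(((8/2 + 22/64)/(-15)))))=-17036813/641520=-26.56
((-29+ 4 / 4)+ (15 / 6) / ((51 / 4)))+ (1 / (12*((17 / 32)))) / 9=-12754 / 459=-27.79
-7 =-7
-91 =-91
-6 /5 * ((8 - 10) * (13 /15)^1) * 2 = 104 /25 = 4.16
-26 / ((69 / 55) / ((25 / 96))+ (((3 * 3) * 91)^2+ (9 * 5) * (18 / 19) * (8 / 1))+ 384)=-679250 / 17542698981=-0.00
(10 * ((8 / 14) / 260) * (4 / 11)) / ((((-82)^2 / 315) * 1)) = 90 / 240383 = 0.00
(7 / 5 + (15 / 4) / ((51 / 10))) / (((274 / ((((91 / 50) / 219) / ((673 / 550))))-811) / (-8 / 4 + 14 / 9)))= -242242 / 10090917885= -0.00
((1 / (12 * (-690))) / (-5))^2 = 0.00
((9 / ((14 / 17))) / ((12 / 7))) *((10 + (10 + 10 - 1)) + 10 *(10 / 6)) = 2329 / 8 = 291.12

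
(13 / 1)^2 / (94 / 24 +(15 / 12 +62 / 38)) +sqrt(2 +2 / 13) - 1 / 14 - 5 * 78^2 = -329788051 / 10850 +2 * sqrt(91) / 13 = -30393.74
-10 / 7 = -1.43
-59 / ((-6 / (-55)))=-3245 / 6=-540.83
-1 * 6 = -6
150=150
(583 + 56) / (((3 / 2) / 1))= 426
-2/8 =-1/4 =-0.25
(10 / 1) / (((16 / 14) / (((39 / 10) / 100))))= 273 / 800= 0.34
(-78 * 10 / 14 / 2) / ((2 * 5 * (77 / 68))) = -1326 / 539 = -2.46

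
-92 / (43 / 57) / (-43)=5244 / 1849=2.84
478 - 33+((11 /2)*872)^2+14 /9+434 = 207022469 /9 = 23002496.56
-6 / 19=-0.32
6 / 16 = 3 / 8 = 0.38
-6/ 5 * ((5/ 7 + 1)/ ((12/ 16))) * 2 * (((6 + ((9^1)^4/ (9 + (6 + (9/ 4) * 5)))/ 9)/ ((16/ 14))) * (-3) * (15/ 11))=255312/ 385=663.15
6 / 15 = 2 / 5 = 0.40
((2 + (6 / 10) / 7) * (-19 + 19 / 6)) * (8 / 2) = -2774 / 21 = -132.10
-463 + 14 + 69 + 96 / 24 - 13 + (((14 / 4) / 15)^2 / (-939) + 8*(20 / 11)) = -374.45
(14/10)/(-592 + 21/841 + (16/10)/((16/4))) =-5887/2487573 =-0.00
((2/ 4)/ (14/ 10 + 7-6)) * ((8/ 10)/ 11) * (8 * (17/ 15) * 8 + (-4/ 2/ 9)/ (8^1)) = 13051/ 11880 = 1.10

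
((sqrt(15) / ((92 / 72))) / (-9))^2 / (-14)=-30 / 3703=-0.01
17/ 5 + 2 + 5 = 52/ 5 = 10.40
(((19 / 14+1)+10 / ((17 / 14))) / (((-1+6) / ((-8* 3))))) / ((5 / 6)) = -181512 / 2975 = -61.01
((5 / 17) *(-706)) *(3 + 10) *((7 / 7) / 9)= -45890 / 153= -299.93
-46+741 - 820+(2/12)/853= -639749/5118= -125.00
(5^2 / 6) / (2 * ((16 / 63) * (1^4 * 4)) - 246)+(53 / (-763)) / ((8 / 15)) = -1382145 / 9381848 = -0.15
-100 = -100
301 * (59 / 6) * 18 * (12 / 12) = 53277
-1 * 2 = -2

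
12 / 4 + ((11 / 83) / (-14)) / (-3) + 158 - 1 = 160.00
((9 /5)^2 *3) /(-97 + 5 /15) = -729 /7250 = -0.10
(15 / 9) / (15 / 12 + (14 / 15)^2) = 1500 / 1909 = 0.79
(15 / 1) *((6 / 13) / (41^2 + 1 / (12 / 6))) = 60 / 14573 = 0.00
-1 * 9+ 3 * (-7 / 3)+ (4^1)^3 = 48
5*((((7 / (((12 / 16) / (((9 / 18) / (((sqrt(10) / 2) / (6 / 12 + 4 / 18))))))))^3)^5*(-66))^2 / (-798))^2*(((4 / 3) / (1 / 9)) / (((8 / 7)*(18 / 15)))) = 7831701203053351060895261515336835912387970761620114906813688509579940230882658752070146273619034937779999906516253150101070938112 / 113828408405837779386522007100872769090464352345568711630853369972480364064520128589023984968662261962890625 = 68802694448038123578905.57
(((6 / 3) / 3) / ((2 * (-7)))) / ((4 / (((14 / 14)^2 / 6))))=-1 / 504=-0.00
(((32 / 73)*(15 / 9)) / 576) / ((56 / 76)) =95 / 55188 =0.00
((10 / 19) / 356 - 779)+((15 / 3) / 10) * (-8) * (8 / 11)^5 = -424743901727 / 544674482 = -779.81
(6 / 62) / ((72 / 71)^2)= 5041 / 53568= 0.09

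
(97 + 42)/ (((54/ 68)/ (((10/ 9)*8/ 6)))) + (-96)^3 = -644783504/ 729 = -884476.69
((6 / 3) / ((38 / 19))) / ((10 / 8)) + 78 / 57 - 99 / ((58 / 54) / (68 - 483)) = 38253.72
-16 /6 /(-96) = 1 /36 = 0.03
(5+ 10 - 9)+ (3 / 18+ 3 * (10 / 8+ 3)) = 227 / 12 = 18.92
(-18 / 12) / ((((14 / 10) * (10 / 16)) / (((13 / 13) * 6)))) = -10.29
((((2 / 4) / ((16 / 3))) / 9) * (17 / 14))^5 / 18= 1419857 / 78934861028524032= 0.00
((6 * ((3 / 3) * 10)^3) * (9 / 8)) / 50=135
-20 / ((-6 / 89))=890 / 3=296.67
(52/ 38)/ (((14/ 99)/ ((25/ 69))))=3.51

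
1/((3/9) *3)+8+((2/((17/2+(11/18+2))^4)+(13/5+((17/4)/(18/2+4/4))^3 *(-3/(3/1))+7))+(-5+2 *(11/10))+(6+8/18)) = 22.17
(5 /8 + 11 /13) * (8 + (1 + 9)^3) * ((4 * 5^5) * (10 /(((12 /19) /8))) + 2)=2347964504.31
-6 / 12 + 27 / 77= -23 / 154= -0.15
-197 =-197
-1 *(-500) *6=3000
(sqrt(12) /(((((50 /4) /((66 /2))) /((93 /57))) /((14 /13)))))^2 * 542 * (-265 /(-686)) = 2886008837184 /53382875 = 54062.45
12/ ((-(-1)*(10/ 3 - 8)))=-18/ 7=-2.57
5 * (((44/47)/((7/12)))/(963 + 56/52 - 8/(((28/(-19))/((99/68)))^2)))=0.01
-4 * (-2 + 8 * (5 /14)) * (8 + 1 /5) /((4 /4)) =-984 /35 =-28.11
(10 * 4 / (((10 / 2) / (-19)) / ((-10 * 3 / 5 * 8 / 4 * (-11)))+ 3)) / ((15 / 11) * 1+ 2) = 1103520 / 278203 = 3.97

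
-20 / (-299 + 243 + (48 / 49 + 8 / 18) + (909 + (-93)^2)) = -882 / 419101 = -0.00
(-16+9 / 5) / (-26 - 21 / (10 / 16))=71 / 298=0.24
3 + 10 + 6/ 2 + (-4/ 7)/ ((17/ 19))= 1828/ 119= 15.36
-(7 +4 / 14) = -7.29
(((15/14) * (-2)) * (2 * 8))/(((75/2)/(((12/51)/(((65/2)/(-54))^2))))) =-1492992/2513875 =-0.59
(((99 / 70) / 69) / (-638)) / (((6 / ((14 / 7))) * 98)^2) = -1 / 2690464560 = -0.00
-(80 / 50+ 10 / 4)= -41 / 10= -4.10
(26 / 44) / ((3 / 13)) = 169 / 66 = 2.56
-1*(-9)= 9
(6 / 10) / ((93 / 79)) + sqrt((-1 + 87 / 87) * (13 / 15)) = 0.51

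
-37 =-37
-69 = -69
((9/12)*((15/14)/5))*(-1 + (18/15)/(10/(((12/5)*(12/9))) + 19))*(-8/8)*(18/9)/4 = 2511/33040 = 0.08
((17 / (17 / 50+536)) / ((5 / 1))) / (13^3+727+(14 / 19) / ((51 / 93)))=27455 / 12669503931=0.00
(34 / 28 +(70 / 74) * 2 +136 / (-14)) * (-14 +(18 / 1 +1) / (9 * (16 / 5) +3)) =347353 / 3922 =88.57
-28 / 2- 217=-231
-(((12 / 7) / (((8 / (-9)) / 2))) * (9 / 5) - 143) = 5248 / 35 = 149.94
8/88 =1/11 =0.09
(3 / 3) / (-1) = -1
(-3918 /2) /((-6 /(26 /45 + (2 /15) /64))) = 109051 /576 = 189.32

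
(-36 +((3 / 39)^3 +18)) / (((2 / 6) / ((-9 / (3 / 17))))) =6050385 / 2197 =2753.93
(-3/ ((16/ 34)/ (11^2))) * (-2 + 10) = -6171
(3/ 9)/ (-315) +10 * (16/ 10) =15119/ 945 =16.00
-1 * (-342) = 342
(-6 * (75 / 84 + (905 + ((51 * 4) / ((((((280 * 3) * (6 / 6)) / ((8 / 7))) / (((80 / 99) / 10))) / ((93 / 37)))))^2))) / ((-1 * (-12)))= -452.95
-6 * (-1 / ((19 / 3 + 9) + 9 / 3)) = 0.33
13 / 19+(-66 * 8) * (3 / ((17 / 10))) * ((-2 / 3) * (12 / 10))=240989 / 323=746.10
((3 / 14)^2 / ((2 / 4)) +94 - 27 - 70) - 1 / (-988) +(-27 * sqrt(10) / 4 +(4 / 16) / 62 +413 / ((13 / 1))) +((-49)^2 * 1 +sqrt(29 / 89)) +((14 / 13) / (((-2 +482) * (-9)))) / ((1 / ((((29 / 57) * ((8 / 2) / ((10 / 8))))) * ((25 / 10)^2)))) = -27 * sqrt(10) / 4 +sqrt(2581) / 89 +45443133635 / 18701928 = 2409.09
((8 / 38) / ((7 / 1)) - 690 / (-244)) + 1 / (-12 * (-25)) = 2.86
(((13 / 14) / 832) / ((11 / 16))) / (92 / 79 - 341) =-79 / 16537752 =-0.00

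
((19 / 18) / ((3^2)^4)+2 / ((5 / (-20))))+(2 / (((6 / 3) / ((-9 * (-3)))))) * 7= 21375757 / 118098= 181.00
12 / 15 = 4 / 5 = 0.80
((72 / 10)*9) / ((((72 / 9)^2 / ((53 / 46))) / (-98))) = -210357 / 1840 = -114.32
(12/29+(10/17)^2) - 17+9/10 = -1285661/83810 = -15.34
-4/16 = -1/4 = -0.25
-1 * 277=-277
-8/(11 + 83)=-4/47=-0.09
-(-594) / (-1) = -594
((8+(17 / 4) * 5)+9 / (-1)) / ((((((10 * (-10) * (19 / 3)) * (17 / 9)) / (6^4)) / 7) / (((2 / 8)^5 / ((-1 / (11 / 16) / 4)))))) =13640319 / 33075200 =0.41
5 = 5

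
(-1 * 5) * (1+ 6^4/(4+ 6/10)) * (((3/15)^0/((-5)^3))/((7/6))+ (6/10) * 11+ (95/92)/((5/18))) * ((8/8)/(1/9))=-3469806639/26450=-131183.62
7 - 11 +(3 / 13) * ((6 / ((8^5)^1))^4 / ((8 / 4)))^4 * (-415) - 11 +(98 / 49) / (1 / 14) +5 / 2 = 15.50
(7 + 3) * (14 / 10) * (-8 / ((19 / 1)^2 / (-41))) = 4592 / 361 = 12.72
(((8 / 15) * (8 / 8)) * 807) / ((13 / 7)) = 15064 / 65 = 231.75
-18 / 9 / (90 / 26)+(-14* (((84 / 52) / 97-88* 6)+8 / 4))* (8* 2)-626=6650156044 / 56745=117193.69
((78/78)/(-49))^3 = -1/117649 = -0.00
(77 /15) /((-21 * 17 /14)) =-154 /765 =-0.20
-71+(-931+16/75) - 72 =-80534/75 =-1073.79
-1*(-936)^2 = -876096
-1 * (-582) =582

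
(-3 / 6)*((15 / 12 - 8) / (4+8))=9 / 32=0.28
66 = 66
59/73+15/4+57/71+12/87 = 3306133/601228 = 5.50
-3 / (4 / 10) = -15 / 2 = -7.50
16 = 16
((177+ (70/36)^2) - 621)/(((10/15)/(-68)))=2424727/54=44902.35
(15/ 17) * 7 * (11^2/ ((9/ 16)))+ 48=70208/ 51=1376.63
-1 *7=-7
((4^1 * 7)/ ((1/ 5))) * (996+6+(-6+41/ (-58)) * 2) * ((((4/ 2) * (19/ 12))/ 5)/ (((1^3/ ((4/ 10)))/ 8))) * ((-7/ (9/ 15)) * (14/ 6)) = -5978747936/ 783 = -7635693.40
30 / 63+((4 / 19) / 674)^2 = 409984174 / 860966589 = 0.48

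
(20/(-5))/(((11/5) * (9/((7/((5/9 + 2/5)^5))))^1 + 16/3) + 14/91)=-37315687500/72211676099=-0.52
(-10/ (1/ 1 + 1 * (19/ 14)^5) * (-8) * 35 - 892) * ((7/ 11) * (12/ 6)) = -499.35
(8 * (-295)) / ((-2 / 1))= 1180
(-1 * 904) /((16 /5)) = -565 /2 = -282.50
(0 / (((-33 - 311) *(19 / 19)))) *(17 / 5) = 0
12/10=6/5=1.20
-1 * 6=-6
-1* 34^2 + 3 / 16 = -18493 / 16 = -1155.81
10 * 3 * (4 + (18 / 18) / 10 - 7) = -87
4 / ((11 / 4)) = 16 / 11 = 1.45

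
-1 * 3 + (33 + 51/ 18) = 197/ 6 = 32.83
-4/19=-0.21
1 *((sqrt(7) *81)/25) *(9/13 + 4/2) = 567 *sqrt(7)/65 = 23.08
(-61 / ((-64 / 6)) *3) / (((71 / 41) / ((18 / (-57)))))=-67527 / 21584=-3.13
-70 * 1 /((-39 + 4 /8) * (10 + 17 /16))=320 /1947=0.16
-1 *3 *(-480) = 1440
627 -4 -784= -161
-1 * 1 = -1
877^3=674526133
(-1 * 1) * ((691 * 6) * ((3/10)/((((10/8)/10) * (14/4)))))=-2842.97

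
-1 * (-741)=741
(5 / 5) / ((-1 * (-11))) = 1 / 11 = 0.09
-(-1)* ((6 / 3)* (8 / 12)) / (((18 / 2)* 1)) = 4 / 27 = 0.15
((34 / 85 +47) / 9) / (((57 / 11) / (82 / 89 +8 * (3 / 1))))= 1927442 / 76095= 25.33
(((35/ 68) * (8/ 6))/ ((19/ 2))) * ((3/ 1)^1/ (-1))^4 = 1890/ 323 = 5.85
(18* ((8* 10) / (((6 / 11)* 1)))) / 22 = 120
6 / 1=6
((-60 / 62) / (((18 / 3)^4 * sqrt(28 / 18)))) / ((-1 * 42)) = 5 * sqrt(14) / 1312416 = 0.00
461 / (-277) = -461 / 277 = -1.66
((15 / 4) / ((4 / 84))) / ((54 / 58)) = 1015 / 12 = 84.58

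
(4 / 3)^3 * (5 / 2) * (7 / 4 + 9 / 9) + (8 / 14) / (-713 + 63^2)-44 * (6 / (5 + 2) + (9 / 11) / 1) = -57.42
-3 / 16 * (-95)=285 / 16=17.81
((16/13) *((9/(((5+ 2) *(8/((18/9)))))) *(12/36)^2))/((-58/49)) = -14/377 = -0.04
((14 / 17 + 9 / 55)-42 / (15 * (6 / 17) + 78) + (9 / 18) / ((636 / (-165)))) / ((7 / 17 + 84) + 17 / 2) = 8261603 / 2173202460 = 0.00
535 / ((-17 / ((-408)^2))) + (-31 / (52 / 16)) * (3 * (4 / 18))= -204310328 / 39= -5238726.36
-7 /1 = -7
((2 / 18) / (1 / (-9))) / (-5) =0.20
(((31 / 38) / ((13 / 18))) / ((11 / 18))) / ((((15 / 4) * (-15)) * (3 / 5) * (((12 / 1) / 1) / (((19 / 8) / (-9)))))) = 31 / 25740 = 0.00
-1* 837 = -837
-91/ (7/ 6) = -78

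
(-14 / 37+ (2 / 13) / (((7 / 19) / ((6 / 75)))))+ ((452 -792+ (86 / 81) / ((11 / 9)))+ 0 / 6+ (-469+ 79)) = -6078962962 / 8333325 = -729.48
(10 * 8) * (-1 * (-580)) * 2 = 92800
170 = 170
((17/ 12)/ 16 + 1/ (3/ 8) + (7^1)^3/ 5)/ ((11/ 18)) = 205503/ 1760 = 116.76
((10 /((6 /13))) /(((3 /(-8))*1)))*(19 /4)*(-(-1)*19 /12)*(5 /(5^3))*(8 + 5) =-61009 /270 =-225.96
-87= -87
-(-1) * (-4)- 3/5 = -23/5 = -4.60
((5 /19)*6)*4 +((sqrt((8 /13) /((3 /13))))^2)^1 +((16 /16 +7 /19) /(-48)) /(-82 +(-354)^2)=512958451 /57106704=8.98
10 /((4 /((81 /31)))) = 405 /62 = 6.53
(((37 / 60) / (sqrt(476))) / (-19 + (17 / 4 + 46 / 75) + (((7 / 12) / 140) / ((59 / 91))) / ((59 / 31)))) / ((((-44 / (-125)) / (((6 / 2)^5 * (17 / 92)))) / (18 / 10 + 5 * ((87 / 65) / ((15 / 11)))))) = -1.71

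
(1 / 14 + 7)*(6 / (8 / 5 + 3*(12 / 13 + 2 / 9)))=57915 / 6874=8.43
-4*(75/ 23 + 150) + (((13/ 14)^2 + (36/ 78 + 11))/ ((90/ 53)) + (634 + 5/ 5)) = 17120491/ 586040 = 29.21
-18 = -18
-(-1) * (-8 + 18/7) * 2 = -76/7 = -10.86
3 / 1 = 3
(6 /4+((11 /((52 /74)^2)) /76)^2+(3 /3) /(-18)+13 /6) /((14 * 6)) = 0.04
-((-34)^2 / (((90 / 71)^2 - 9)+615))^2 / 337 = -8489636035204 / 790403018258673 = -0.01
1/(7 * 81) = 1/567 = 0.00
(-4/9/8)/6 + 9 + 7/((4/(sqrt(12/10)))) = 7 * sqrt(30)/20 + 971/108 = 10.91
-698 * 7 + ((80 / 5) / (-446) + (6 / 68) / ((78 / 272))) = -14163726 / 2899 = -4885.73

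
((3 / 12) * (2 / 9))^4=1 / 104976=0.00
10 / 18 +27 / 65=568 / 585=0.97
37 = 37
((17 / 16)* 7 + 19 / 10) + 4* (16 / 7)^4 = 22765067 / 192080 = 118.52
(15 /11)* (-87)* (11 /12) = -435 /4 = -108.75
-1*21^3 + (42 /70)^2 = -231516 /25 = -9260.64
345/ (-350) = -69/ 70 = -0.99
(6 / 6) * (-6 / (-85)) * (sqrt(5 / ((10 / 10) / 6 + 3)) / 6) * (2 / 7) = 2 * sqrt(570) / 11305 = 0.00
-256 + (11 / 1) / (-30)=-7691 / 30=-256.37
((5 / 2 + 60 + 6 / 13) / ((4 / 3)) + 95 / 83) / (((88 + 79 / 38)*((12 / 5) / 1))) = 39661835 / 177284016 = 0.22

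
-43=-43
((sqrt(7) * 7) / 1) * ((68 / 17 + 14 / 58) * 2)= 1722 * sqrt(7) / 29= 157.10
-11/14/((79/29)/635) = -202565/1106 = -183.15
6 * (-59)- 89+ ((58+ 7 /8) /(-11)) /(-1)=-38513 /88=-437.65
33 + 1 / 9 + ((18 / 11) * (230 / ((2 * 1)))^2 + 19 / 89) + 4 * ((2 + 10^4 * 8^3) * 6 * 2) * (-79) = -19415025909.77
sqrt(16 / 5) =1.79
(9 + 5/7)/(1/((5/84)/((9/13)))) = 1105/1323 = 0.84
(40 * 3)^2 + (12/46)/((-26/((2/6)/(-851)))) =3664065601/254449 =14400.00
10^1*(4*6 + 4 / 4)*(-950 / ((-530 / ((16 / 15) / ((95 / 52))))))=41600 / 159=261.64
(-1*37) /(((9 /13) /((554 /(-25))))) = 266474 /225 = 1184.33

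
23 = 23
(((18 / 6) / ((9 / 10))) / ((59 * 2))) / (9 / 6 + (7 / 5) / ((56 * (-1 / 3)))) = 200 / 10089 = 0.02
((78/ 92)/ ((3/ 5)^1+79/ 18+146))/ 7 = 1755/ 2187829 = 0.00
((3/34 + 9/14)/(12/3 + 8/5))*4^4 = 27840/833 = 33.42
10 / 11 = 0.91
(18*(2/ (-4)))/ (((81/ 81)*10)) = -9/ 10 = -0.90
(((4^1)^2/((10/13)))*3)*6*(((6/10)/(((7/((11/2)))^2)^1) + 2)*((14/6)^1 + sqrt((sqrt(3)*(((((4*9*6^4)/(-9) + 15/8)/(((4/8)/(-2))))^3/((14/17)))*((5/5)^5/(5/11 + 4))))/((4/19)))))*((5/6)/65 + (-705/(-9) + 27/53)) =1514544894/9275 + 94182731505837*3^(3/4)*sqrt(343692349)/12725300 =312773069393.00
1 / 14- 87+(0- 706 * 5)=-3616.93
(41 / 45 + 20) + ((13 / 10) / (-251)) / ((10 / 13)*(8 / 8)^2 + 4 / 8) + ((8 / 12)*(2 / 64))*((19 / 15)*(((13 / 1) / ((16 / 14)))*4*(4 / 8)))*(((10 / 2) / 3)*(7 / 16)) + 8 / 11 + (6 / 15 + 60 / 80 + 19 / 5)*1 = 10313795771 / 381680640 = 27.02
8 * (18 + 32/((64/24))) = 240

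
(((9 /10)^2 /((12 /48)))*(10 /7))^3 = 4251528 /42875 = 99.16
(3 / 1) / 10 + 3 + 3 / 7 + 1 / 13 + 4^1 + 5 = 11653 / 910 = 12.81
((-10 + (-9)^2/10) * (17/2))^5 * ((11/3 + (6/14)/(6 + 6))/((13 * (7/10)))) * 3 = -1093384720829173/815360000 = -1340984.01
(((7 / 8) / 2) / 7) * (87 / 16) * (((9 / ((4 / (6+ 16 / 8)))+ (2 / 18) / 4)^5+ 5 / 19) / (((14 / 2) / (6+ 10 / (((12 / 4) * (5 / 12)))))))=63441748343910719 / 49017913344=1294256.41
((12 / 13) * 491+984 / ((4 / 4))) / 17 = 18684 / 221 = 84.54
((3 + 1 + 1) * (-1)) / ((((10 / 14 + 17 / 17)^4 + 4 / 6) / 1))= -7203 / 13402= -0.54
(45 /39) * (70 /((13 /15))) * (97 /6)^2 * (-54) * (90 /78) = -3334314375 /2197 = -1517666.99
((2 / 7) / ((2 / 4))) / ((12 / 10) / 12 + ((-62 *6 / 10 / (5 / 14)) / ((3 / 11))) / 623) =-1.11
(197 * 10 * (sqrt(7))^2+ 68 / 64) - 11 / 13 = 2868365 / 208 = 13790.22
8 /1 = 8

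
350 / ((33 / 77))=2450 / 3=816.67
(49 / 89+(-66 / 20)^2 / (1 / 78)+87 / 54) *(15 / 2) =17052923 / 2670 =6386.86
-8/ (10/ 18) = -72/ 5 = -14.40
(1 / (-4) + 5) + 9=55 / 4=13.75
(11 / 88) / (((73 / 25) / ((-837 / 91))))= -20925 / 53144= -0.39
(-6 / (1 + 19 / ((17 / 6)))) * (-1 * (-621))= -63342 / 131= -483.53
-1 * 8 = -8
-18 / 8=-9 / 4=-2.25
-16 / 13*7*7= -784 / 13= -60.31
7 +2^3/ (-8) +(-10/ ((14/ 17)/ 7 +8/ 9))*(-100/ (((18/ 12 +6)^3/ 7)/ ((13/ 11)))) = 9250/ 363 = 25.48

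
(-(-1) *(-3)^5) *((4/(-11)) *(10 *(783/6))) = 1268460/11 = 115314.55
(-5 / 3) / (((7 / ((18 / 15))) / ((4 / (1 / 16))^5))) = -2147483648 / 7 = -306783378.29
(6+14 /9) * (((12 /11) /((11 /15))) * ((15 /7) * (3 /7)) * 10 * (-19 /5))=-2325600 /5929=-392.24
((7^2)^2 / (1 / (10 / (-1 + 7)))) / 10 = 2401 / 6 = 400.17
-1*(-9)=9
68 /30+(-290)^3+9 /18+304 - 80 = -731663197 /30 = -24388773.23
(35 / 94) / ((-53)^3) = -35 / 13994438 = -0.00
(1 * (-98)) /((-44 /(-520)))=-12740 /11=-1158.18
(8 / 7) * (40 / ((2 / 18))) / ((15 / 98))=2688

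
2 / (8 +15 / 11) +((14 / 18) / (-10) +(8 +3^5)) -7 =2263139 / 9270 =244.14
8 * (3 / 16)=3 / 2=1.50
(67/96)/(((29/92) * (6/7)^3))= 528563/150336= 3.52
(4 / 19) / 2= 2 / 19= 0.11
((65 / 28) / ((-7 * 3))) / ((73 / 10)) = -325 / 21462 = -0.02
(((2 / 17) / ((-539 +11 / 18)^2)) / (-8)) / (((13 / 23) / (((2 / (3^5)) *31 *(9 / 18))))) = -713 / 62265963903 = -0.00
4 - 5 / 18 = 67 / 18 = 3.72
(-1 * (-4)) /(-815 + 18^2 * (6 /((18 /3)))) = -4 /491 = -0.01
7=7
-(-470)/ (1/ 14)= 6580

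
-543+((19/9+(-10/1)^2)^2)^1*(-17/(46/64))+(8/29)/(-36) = -13353131411/54027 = -247156.63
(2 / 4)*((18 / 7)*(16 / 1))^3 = 11943936 / 343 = 34821.97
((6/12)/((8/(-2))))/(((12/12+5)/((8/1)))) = -1/6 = -0.17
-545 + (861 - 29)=287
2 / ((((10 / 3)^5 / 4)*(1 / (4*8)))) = 1944 / 3125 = 0.62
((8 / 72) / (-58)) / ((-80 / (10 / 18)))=1 / 75168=0.00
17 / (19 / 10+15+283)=170 / 2999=0.06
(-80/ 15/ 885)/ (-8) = 2/ 2655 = 0.00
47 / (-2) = -47 / 2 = -23.50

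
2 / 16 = 1 / 8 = 0.12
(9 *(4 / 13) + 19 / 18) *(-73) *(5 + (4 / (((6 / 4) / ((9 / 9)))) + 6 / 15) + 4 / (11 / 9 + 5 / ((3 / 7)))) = -23808074 / 10179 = -2338.94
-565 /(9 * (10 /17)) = -1921 /18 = -106.72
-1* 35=-35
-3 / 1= -3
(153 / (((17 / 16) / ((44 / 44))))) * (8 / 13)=1152 / 13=88.62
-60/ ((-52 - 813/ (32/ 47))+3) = 1920/ 39779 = 0.05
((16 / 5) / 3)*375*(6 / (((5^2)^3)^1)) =96 / 625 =0.15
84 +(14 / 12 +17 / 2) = 93.67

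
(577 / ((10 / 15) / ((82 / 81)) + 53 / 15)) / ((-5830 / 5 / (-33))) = 3.90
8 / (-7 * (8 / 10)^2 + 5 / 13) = -2600 / 1331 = -1.95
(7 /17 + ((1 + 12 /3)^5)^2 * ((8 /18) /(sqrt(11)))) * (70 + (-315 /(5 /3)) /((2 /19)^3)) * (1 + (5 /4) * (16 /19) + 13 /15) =-1052830187500000 * sqrt(11) /5643 - 55490344 /285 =-618792096155.56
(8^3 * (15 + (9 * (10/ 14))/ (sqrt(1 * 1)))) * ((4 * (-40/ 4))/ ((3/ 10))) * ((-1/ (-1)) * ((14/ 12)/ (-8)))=640000/ 3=213333.33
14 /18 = 7 /9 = 0.78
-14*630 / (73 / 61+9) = -864.98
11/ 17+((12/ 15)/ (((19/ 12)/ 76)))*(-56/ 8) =-22793/ 85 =-268.15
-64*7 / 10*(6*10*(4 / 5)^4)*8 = -5505024 / 625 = -8808.04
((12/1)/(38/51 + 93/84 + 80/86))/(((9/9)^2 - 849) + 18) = -368424/70904825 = -0.01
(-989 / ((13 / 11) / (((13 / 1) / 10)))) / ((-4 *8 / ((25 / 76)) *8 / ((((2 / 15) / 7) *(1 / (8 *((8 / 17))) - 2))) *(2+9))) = -36593 / 8716288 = -0.00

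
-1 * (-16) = 16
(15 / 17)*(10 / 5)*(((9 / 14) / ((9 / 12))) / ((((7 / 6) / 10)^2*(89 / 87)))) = 108.63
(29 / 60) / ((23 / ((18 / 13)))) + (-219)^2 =143403477 / 2990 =47961.03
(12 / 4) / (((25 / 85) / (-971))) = -49521 / 5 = -9904.20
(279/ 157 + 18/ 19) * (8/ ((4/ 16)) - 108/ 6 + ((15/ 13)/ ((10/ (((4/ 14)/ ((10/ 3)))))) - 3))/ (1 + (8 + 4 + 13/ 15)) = 2.16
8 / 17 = 0.47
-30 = -30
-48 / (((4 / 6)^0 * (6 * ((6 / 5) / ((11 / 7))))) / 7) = -220 / 3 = -73.33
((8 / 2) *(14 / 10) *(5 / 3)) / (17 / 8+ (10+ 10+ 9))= 224 / 747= 0.30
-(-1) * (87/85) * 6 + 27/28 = 16911/2380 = 7.11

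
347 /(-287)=-347 /287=-1.21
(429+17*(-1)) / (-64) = -6.44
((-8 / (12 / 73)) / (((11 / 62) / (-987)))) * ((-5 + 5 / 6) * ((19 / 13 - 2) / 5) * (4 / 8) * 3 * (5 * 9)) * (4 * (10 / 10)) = 4690520100 / 143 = 32800839.86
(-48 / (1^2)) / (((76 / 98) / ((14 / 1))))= -866.53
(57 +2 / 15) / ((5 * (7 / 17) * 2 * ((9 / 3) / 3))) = 14569 / 1050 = 13.88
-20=-20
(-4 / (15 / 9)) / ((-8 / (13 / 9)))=13 / 30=0.43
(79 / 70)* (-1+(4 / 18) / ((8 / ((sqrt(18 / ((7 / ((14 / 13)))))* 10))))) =-79 / 70+79* sqrt(13) / 546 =-0.61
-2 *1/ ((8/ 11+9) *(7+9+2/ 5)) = -55/ 4387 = -0.01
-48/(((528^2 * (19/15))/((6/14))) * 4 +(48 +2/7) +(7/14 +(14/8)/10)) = -13440/922850701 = -0.00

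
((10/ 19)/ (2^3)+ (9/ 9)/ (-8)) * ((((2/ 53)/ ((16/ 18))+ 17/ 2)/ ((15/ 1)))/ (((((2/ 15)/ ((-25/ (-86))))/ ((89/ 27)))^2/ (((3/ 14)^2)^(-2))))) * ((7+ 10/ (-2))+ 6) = -107631810409375/ 16288277364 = -6607.93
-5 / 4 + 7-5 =3 / 4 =0.75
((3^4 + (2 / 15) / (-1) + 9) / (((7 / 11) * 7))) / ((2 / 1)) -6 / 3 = 5944 / 735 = 8.09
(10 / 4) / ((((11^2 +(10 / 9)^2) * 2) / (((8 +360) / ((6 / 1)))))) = 6210 / 9901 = 0.63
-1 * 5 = -5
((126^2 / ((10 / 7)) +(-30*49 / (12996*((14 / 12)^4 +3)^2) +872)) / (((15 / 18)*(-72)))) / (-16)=427814511303203 / 34267437794400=12.48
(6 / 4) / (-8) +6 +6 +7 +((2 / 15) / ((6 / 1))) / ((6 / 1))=40643 / 2160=18.82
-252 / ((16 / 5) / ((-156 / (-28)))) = -1755 / 4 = -438.75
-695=-695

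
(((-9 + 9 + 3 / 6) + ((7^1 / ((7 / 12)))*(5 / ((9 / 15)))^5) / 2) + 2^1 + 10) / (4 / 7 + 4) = 273451675 / 5184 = 52749.17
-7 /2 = -3.50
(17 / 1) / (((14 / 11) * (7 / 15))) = 2805 / 98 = 28.62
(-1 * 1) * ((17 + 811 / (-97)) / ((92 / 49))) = -20531 / 4462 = -4.60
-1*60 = -60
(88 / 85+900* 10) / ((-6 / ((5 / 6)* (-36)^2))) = -27543168 / 17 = -1620186.35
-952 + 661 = -291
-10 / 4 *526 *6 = -7890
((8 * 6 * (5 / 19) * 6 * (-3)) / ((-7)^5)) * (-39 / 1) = -168480 / 319333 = -0.53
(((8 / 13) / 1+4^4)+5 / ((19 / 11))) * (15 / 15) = 64099 / 247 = 259.51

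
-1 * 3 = -3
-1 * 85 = -85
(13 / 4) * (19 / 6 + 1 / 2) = 143 / 12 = 11.92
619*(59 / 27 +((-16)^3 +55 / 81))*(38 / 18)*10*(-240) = 12837165379.42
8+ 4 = 12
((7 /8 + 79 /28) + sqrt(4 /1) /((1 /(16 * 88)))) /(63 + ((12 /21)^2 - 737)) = -1105321 /264080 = -4.19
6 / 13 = 0.46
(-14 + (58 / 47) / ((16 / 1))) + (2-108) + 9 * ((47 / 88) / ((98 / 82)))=-2936116 / 25333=-115.90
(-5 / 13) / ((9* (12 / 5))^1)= -25 / 1404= -0.02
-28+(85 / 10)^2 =177 / 4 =44.25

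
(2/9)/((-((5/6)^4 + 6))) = -288/8401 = -0.03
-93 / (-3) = 31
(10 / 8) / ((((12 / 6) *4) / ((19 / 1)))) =95 / 32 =2.97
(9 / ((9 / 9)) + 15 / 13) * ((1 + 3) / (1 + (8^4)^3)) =528 / 893353197581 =0.00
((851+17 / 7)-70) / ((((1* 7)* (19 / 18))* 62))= 49356 / 28861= 1.71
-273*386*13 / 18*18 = -1369914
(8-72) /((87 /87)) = -64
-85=-85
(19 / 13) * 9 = 171 / 13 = 13.15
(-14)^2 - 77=119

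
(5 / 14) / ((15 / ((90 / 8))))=15 / 56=0.27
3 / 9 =1 / 3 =0.33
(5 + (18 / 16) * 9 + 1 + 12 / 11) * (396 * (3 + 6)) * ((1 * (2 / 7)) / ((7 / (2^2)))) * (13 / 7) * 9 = 57430620 / 343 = 167436.21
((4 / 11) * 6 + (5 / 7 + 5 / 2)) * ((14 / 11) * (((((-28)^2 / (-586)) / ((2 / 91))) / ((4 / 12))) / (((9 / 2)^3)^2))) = -316196608 / 2093464197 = -0.15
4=4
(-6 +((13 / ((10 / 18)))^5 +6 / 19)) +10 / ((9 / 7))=7015835.81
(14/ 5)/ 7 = 2/ 5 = 0.40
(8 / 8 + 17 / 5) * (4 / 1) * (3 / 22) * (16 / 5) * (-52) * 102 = -1018368 / 25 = -40734.72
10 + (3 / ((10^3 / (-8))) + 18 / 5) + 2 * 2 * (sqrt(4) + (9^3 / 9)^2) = 3283197 / 125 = 26265.58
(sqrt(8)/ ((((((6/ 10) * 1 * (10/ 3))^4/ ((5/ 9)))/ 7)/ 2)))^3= 2.60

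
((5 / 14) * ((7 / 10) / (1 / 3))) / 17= 3 / 68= 0.04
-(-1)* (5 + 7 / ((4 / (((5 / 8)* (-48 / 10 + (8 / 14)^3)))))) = -0.05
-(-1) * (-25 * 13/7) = -325/7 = -46.43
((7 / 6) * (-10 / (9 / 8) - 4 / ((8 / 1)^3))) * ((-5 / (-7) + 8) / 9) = -625189 / 62208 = -10.05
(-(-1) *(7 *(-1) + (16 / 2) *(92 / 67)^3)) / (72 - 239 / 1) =-4124163 / 50227421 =-0.08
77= 77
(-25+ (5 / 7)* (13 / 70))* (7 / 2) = -2437 / 28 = -87.04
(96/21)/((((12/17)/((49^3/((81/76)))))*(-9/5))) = -868585760/2187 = -397158.56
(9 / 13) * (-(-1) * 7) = 63 / 13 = 4.85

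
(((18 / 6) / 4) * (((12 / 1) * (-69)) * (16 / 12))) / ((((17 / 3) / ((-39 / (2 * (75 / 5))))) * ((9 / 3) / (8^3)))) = 2755584 / 85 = 32418.64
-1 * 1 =-1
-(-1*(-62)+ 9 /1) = -71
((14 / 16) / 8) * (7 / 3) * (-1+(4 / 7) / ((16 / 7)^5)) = -4242469 / 16777216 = -0.25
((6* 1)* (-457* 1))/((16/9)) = -12339/8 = -1542.38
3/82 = 0.04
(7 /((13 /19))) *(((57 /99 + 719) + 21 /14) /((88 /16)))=1341.30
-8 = -8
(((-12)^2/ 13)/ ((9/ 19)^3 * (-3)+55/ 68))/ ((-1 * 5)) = -4.52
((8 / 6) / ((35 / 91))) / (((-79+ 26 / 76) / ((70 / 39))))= -304 / 3843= -0.08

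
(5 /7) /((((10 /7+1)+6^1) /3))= 15 /59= 0.25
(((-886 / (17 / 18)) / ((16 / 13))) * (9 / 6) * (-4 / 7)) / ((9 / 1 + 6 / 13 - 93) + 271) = 2021409 / 580006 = 3.49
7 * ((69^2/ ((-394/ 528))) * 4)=-178646.25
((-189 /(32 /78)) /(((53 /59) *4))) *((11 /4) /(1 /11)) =-52621569 /13568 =-3878.36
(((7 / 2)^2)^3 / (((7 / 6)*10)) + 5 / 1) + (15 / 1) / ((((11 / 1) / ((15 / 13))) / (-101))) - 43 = -1800677 / 45760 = -39.35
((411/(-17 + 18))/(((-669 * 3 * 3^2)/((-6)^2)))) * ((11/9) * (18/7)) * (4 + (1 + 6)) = -132616/4683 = -28.32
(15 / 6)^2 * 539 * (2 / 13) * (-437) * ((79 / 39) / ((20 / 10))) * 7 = -3256381975 / 2028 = -1605711.03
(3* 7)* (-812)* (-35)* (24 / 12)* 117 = 139655880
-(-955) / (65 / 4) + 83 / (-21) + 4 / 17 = 55.05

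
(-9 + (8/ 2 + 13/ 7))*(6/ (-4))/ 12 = 11/ 28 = 0.39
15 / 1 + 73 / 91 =1438 / 91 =15.80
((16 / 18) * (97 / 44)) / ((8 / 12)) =97 / 33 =2.94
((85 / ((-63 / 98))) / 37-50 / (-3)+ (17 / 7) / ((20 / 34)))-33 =-367793 / 23310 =-15.78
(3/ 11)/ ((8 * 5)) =3/ 440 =0.01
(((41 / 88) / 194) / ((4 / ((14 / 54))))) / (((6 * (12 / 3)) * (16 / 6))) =287 / 118001664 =0.00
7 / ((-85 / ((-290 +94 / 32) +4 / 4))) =32039 / 1360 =23.56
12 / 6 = 2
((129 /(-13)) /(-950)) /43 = 3 /12350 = 0.00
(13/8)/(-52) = -1/32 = -0.03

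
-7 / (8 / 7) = -49 / 8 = -6.12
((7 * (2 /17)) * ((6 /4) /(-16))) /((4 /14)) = -147 /544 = -0.27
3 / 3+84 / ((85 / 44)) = 3781 / 85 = 44.48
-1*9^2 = -81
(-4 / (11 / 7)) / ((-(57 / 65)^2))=118300 / 35739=3.31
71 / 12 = 5.92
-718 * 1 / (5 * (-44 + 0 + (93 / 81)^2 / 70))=7327908 / 2244359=3.27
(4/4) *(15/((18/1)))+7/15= 13/10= 1.30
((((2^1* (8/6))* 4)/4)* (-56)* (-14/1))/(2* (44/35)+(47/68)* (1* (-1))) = 14927360/13017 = 1146.76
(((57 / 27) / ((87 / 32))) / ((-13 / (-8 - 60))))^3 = 70670388035584 / 1054666965339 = 67.01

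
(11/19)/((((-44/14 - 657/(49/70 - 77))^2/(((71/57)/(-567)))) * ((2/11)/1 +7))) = -102069671/17231819081904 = -0.00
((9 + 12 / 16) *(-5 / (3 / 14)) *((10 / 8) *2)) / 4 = -2275 / 16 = -142.19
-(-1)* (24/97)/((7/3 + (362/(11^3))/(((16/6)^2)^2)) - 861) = -196263936/681118819985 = -0.00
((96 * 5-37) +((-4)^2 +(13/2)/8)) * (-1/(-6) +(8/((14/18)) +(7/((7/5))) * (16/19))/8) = 909.83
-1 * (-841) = 841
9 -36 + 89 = 62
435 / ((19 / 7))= 3045 / 19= 160.26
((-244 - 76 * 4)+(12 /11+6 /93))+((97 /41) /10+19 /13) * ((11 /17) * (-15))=-3481132731 /6179602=-563.33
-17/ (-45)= 17/ 45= 0.38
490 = 490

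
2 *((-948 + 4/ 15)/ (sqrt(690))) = -14216 *sqrt(690)/ 5175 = -72.16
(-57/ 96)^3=-6859/ 32768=-0.21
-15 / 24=-0.62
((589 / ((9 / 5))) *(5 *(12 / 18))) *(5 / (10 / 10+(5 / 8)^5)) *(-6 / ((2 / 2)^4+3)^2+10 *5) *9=239444992000 / 107679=2223692.57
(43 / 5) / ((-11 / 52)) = -2236 / 55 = -40.65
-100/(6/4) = -200/3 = -66.67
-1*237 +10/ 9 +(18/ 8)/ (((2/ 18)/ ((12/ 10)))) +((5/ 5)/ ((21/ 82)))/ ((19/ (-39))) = -2628659/ 11970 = -219.60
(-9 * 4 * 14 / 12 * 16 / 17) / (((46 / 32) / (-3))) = 32256 / 391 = 82.50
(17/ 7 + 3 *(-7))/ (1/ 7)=-130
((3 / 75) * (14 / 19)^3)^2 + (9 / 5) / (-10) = -10570264153 / 58807351250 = -0.18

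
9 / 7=1.29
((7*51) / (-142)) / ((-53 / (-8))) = -1428 / 3763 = -0.38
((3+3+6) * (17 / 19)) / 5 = 2.15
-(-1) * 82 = 82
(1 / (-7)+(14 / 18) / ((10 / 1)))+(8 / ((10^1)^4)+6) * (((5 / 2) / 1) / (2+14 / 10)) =465593 / 107100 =4.35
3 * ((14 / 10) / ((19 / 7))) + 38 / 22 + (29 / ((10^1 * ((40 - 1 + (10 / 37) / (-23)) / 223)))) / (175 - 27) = 939395173 / 277376440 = 3.39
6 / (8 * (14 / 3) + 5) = 18 / 127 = 0.14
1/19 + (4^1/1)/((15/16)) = 1231/285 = 4.32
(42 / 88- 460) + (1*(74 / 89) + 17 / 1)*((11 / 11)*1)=-1729663 / 3916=-441.69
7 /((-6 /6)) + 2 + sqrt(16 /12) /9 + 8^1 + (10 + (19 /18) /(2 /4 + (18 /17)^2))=2 * sqrt(3) /27 + 115120 /8433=13.78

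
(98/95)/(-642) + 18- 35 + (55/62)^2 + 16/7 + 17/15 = -3499855273/273519820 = -12.80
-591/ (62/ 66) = -19503/ 31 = -629.13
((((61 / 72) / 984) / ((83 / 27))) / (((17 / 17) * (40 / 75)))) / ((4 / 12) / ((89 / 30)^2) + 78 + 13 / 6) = 21743145 / 3320719053568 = 0.00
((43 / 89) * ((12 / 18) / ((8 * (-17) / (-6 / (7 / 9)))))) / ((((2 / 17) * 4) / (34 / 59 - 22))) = -30573 / 36757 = -0.83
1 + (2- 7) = -4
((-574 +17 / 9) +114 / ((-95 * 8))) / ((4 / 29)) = -2987203 / 720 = -4148.89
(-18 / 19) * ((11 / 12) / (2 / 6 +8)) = -99 / 950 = -0.10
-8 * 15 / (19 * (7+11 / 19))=-5 / 6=-0.83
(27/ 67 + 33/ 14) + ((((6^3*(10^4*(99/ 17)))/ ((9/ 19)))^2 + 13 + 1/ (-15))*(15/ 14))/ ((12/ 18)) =21944685425143313061/ 19363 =1133330859120142.18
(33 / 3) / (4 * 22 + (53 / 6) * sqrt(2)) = 17424 / 136583 - 1749 * sqrt(2) / 136583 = 0.11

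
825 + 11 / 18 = 14861 / 18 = 825.61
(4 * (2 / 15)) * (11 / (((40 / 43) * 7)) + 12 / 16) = 683 / 525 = 1.30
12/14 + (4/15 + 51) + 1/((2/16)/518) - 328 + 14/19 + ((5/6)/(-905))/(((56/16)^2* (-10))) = 9779183678/2527665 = 3868.86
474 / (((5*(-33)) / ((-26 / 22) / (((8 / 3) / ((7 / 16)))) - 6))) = 688959 / 38720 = 17.79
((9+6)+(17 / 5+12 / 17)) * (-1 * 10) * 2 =-6496 / 17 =-382.12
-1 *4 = -4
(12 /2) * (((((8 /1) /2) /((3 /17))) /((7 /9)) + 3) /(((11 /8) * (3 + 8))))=10800 /847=12.75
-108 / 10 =-54 / 5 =-10.80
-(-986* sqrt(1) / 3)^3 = 958585256 / 27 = 35503157.63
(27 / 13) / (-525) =-9 / 2275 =-0.00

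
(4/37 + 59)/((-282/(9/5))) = -0.38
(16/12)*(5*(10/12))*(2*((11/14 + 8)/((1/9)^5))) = 40350150/7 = 5764307.14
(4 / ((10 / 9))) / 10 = 9 / 25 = 0.36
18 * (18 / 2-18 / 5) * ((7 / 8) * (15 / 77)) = 729 / 44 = 16.57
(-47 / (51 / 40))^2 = 3534400 / 2601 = 1358.86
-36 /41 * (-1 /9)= 4 /41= 0.10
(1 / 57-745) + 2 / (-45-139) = -3906745 / 5244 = -744.99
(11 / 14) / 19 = 11 / 266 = 0.04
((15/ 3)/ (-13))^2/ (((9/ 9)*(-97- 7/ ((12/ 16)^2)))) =-45/ 33293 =-0.00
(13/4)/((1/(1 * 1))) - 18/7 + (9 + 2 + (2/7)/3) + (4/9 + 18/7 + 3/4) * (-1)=1009/126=8.01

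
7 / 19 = 0.37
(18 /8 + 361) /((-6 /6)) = -1453 /4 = -363.25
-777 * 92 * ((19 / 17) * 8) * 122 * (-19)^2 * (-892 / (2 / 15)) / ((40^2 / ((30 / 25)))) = 60027030070812 / 425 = 141240070754.85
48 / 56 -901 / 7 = -895 / 7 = -127.86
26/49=0.53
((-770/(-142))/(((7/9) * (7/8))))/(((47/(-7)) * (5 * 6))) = -132/3337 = -0.04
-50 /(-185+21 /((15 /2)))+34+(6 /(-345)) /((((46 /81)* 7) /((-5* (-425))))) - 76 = -172119611 /3373433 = -51.02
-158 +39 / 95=-14971 / 95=-157.59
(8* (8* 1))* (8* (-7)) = -3584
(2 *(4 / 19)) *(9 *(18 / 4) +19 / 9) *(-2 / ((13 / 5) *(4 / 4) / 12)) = -165.61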